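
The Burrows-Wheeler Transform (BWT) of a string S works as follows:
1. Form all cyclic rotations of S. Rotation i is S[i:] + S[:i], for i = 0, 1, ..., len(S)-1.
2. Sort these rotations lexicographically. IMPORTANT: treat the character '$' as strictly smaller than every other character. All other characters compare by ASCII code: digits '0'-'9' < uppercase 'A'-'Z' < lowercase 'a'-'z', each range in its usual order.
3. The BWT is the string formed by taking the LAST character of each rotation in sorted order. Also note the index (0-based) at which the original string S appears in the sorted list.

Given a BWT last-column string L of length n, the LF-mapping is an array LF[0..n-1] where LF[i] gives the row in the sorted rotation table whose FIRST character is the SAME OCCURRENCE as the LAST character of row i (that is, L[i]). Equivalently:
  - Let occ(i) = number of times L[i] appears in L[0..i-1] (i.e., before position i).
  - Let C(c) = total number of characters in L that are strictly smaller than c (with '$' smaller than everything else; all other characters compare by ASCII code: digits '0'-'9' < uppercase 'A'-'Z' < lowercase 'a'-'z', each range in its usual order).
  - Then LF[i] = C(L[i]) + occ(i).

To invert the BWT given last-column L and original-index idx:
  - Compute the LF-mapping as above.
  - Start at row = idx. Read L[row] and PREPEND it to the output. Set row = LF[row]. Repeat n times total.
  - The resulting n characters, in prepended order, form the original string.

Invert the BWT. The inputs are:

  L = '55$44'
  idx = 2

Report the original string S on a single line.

Answer: 4545$

Derivation:
LF mapping: 3 4 0 1 2
Walk LF starting at row 2, prepending L[row]:
  step 1: row=2, L[2]='$', prepend. Next row=LF[2]=0
  step 2: row=0, L[0]='5', prepend. Next row=LF[0]=3
  step 3: row=3, L[3]='4', prepend. Next row=LF[3]=1
  step 4: row=1, L[1]='5', prepend. Next row=LF[1]=4
  step 5: row=4, L[4]='4', prepend. Next row=LF[4]=2
Reversed output: 4545$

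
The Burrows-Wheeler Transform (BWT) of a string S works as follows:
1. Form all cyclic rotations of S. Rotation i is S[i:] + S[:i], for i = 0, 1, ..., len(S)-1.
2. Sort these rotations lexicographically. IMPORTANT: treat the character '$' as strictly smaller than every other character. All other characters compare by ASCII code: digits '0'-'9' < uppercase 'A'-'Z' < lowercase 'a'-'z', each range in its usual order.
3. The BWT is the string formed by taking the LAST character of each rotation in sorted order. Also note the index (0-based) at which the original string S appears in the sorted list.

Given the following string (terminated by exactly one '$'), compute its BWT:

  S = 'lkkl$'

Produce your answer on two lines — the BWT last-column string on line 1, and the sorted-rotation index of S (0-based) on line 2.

All 5 rotations (rotation i = S[i:]+S[:i]):
  rot[0] = lkkl$
  rot[1] = kkl$l
  rot[2] = kl$lk
  rot[3] = l$lkk
  rot[4] = $lkkl
Sorted (with $ < everything):
  sorted[0] = $lkkl  (last char: 'l')
  sorted[1] = kkl$l  (last char: 'l')
  sorted[2] = kl$lk  (last char: 'k')
  sorted[3] = l$lkk  (last char: 'k')
  sorted[4] = lkkl$  (last char: '$')
Last column: llkk$
Original string S is at sorted index 4

Answer: llkk$
4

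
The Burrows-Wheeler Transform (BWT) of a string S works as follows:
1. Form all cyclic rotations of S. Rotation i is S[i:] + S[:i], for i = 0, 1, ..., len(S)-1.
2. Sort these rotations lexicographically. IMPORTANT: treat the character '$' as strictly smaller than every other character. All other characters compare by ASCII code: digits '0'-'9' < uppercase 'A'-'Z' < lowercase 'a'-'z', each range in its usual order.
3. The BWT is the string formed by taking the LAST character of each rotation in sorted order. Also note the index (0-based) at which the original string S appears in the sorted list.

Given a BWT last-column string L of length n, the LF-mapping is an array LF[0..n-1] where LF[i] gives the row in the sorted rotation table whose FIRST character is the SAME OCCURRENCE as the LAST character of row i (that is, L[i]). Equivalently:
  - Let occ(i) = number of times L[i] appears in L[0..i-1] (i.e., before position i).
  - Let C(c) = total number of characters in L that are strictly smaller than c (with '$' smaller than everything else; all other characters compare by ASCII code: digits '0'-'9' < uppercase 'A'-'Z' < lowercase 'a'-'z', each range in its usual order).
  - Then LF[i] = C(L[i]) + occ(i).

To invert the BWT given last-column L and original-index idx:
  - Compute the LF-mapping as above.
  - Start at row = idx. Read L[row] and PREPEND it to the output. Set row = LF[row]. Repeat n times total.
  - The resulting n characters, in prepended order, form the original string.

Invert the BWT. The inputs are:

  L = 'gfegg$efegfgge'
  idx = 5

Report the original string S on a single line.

Answer: feeffgeggggeg$

Derivation:
LF mapping: 8 5 1 9 10 0 2 6 3 11 7 12 13 4
Walk LF starting at row 5, prepending L[row]:
  step 1: row=5, L[5]='$', prepend. Next row=LF[5]=0
  step 2: row=0, L[0]='g', prepend. Next row=LF[0]=8
  step 3: row=8, L[8]='e', prepend. Next row=LF[8]=3
  step 4: row=3, L[3]='g', prepend. Next row=LF[3]=9
  step 5: row=9, L[9]='g', prepend. Next row=LF[9]=11
  step 6: row=11, L[11]='g', prepend. Next row=LF[11]=12
  step 7: row=12, L[12]='g', prepend. Next row=LF[12]=13
  step 8: row=13, L[13]='e', prepend. Next row=LF[13]=4
  step 9: row=4, L[4]='g', prepend. Next row=LF[4]=10
  step 10: row=10, L[10]='f', prepend. Next row=LF[10]=7
  step 11: row=7, L[7]='f', prepend. Next row=LF[7]=6
  step 12: row=6, L[6]='e', prepend. Next row=LF[6]=2
  step 13: row=2, L[2]='e', prepend. Next row=LF[2]=1
  step 14: row=1, L[1]='f', prepend. Next row=LF[1]=5
Reversed output: feeffgeggggeg$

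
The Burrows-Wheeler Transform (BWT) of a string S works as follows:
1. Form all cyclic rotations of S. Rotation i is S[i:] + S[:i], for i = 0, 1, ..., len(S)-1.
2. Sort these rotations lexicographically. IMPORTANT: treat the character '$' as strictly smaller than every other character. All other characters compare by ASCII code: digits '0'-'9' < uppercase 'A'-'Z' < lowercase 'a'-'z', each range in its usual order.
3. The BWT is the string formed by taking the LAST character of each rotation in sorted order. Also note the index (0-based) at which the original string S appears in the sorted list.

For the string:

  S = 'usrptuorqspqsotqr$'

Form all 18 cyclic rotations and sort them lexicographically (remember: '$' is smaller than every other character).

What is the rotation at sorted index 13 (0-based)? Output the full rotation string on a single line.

All 18 rotations (rotation i = S[i:]+S[:i]):
  rot[0] = usrptuorqspqsotqr$
  rot[1] = srptuorqspqsotqr$u
  rot[2] = rptuorqspqsotqr$us
  rot[3] = ptuorqspqsotqr$usr
  rot[4] = tuorqspqsotqr$usrp
  rot[5] = uorqspqsotqr$usrpt
  rot[6] = orqspqsotqr$usrptu
  rot[7] = rqspqsotqr$usrptuo
  rot[8] = qspqsotqr$usrptuor
  rot[9] = spqsotqr$usrptuorq
  rot[10] = pqsotqr$usrptuorqs
  rot[11] = qsotqr$usrptuorqsp
  rot[12] = sotqr$usrptuorqspq
  rot[13] = otqr$usrptuorqspqs
  rot[14] = tqr$usrptuorqspqso
  rot[15] = qr$usrptuorqspqsot
  rot[16] = r$usrptuorqspqsotq
  rot[17] = $usrptuorqspqsotqr
Sorted (with $ < everything):
  sorted[0] = $usrptuorqspqsotqr
  sorted[1] = orqspqsotqr$usrptu
  sorted[2] = otqr$usrptuorqspqs
  sorted[3] = pqsotqr$usrptuorqs
  sorted[4] = ptuorqspqsotqr$usr
  sorted[5] = qr$usrptuorqspqsot
  sorted[6] = qsotqr$usrptuorqsp
  sorted[7] = qspqsotqr$usrptuor
  sorted[8] = r$usrptuorqspqsotq
  sorted[9] = rptuorqspqsotqr$us
  sorted[10] = rqspqsotqr$usrptuo
  sorted[11] = sotqr$usrptuorqspq
  sorted[12] = spqsotqr$usrptuorq
  sorted[13] = srptuorqspqsotqr$u
  sorted[14] = tqr$usrptuorqspqso
  sorted[15] = tuorqspqsotqr$usrp
  sorted[16] = uorqspqsotqr$usrpt
  sorted[17] = usrptuorqspqsotqr$
sorted[13] = srptuorqspqsotqr$u

Answer: srptuorqspqsotqr$u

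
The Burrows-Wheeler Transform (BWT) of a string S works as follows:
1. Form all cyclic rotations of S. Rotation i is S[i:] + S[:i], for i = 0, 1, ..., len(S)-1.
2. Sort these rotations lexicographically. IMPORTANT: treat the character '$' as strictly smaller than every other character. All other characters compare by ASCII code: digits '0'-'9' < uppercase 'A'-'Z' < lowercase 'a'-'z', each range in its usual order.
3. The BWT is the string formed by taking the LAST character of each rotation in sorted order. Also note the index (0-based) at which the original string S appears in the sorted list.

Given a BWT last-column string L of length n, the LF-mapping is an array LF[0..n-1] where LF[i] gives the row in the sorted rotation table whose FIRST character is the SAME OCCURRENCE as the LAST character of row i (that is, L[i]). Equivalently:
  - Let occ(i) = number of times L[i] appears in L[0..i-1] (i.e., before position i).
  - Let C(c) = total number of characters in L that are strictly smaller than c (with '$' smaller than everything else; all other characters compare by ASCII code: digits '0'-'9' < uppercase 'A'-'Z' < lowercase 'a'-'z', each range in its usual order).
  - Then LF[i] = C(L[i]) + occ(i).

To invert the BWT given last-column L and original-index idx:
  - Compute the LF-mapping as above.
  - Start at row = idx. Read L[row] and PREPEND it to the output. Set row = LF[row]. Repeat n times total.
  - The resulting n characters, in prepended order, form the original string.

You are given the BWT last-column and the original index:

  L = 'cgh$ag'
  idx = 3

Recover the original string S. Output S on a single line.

LF mapping: 2 3 5 0 1 4
Walk LF starting at row 3, prepending L[row]:
  step 1: row=3, L[3]='$', prepend. Next row=LF[3]=0
  step 2: row=0, L[0]='c', prepend. Next row=LF[0]=2
  step 3: row=2, L[2]='h', prepend. Next row=LF[2]=5
  step 4: row=5, L[5]='g', prepend. Next row=LF[5]=4
  step 5: row=4, L[4]='a', prepend. Next row=LF[4]=1
  step 6: row=1, L[1]='g', prepend. Next row=LF[1]=3
Reversed output: gaghc$

Answer: gaghc$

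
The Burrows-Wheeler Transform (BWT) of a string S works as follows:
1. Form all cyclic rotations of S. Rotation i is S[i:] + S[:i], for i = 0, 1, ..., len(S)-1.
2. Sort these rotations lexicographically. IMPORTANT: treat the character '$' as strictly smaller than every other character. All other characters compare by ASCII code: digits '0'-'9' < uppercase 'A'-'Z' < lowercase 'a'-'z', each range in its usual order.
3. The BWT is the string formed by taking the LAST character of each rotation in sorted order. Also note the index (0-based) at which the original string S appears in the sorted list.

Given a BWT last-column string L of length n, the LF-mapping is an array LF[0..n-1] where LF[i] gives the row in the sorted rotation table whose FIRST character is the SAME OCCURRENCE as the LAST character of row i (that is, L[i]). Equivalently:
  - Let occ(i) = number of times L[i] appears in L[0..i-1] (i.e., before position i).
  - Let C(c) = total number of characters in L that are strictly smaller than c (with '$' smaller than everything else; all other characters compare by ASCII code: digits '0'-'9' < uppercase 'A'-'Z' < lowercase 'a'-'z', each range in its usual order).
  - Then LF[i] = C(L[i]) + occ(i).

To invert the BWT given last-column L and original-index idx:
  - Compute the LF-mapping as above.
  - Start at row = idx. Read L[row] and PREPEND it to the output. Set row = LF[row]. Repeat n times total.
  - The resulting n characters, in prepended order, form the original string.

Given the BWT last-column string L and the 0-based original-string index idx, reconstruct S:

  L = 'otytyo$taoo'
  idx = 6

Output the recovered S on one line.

LF mapping: 2 6 9 7 10 3 0 8 1 4 5
Walk LF starting at row 6, prepending L[row]:
  step 1: row=6, L[6]='$', prepend. Next row=LF[6]=0
  step 2: row=0, L[0]='o', prepend. Next row=LF[0]=2
  step 3: row=2, L[2]='y', prepend. Next row=LF[2]=9
  step 4: row=9, L[9]='o', prepend. Next row=LF[9]=4
  step 5: row=4, L[4]='y', prepend. Next row=LF[4]=10
  step 6: row=10, L[10]='o', prepend. Next row=LF[10]=5
  step 7: row=5, L[5]='o', prepend. Next row=LF[5]=3
  step 8: row=3, L[3]='t', prepend. Next row=LF[3]=7
  step 9: row=7, L[7]='t', prepend. Next row=LF[7]=8
  step 10: row=8, L[8]='a', prepend. Next row=LF[8]=1
  step 11: row=1, L[1]='t', prepend. Next row=LF[1]=6
Reversed output: tattooyoyo$

Answer: tattooyoyo$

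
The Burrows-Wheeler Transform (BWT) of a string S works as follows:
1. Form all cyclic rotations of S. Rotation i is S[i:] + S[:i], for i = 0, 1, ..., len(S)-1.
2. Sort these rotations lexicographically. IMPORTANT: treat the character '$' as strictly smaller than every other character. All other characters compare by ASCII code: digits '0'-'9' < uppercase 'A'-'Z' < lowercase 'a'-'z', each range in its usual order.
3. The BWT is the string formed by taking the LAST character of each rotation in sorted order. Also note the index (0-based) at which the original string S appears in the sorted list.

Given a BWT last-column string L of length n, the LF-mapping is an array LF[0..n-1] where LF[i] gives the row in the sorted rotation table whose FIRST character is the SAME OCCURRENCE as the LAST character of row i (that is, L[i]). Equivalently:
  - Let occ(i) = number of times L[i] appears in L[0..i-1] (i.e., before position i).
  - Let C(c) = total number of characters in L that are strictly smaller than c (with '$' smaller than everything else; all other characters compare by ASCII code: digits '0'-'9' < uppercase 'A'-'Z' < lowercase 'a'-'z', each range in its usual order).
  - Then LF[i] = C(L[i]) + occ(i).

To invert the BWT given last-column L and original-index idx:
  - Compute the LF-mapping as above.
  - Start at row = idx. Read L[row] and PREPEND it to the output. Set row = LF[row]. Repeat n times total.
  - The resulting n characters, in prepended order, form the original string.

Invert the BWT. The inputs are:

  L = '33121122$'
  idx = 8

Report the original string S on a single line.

Answer: 31121223$

Derivation:
LF mapping: 7 8 1 4 2 3 5 6 0
Walk LF starting at row 8, prepending L[row]:
  step 1: row=8, L[8]='$', prepend. Next row=LF[8]=0
  step 2: row=0, L[0]='3', prepend. Next row=LF[0]=7
  step 3: row=7, L[7]='2', prepend. Next row=LF[7]=6
  step 4: row=6, L[6]='2', prepend. Next row=LF[6]=5
  step 5: row=5, L[5]='1', prepend. Next row=LF[5]=3
  step 6: row=3, L[3]='2', prepend. Next row=LF[3]=4
  step 7: row=4, L[4]='1', prepend. Next row=LF[4]=2
  step 8: row=2, L[2]='1', prepend. Next row=LF[2]=1
  step 9: row=1, L[1]='3', prepend. Next row=LF[1]=8
Reversed output: 31121223$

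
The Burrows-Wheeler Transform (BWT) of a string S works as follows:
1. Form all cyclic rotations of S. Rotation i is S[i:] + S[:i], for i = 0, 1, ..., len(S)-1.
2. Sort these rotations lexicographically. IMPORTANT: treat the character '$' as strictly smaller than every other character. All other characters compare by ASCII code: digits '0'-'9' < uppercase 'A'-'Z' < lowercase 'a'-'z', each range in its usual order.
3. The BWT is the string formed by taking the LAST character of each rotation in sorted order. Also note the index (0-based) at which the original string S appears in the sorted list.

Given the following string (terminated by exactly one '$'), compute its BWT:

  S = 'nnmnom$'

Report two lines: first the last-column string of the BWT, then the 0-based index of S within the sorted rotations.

All 7 rotations (rotation i = S[i:]+S[:i]):
  rot[0] = nnmnom$
  rot[1] = nmnom$n
  rot[2] = mnom$nn
  rot[3] = nom$nnm
  rot[4] = om$nnmn
  rot[5] = m$nnmno
  rot[6] = $nnmnom
Sorted (with $ < everything):
  sorted[0] = $nnmnom  (last char: 'm')
  sorted[1] = m$nnmno  (last char: 'o')
  sorted[2] = mnom$nn  (last char: 'n')
  sorted[3] = nmnom$n  (last char: 'n')
  sorted[4] = nnmnom$  (last char: '$')
  sorted[5] = nom$nnm  (last char: 'm')
  sorted[6] = om$nnmn  (last char: 'n')
Last column: monn$mn
Original string S is at sorted index 4

Answer: monn$mn
4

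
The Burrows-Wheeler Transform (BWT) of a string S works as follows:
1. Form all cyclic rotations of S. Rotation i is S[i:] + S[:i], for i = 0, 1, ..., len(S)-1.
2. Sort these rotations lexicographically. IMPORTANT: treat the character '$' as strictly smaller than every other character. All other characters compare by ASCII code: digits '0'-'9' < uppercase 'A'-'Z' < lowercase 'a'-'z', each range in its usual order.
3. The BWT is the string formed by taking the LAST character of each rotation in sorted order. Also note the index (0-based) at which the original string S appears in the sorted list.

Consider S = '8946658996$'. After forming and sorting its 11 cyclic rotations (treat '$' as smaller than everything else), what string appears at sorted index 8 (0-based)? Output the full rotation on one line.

All 11 rotations (rotation i = S[i:]+S[:i]):
  rot[0] = 8946658996$
  rot[1] = 946658996$8
  rot[2] = 46658996$89
  rot[3] = 6658996$894
  rot[4] = 658996$8946
  rot[5] = 58996$89466
  rot[6] = 8996$894665
  rot[7] = 996$8946658
  rot[8] = 96$89466589
  rot[9] = 6$894665899
  rot[10] = $8946658996
Sorted (with $ < everything):
  sorted[0] = $8946658996
  sorted[1] = 46658996$89
  sorted[2] = 58996$89466
  sorted[3] = 6$894665899
  sorted[4] = 658996$8946
  sorted[5] = 6658996$894
  sorted[6] = 8946658996$
  sorted[7] = 8996$894665
  sorted[8] = 946658996$8
  sorted[9] = 96$89466589
  sorted[10] = 996$8946658
sorted[8] = 946658996$8

Answer: 946658996$8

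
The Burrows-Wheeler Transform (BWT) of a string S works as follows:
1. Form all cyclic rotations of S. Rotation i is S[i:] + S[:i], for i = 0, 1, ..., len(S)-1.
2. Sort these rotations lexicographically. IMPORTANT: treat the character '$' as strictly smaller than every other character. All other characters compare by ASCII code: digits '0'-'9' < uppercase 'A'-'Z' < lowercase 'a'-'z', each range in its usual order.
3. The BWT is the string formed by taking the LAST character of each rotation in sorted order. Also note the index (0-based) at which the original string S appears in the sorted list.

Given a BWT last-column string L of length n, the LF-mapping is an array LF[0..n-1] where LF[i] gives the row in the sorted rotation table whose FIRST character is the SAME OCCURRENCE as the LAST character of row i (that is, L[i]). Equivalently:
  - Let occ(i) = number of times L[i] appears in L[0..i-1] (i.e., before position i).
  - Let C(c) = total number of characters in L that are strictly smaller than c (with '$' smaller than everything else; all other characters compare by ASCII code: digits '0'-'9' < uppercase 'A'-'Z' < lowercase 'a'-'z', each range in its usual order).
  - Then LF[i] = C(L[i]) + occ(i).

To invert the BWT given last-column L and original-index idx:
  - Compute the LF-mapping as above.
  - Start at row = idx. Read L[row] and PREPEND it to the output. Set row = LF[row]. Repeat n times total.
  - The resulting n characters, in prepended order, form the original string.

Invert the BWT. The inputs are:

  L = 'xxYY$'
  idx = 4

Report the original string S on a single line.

Answer: xYYx$

Derivation:
LF mapping: 3 4 1 2 0
Walk LF starting at row 4, prepending L[row]:
  step 1: row=4, L[4]='$', prepend. Next row=LF[4]=0
  step 2: row=0, L[0]='x', prepend. Next row=LF[0]=3
  step 3: row=3, L[3]='Y', prepend. Next row=LF[3]=2
  step 4: row=2, L[2]='Y', prepend. Next row=LF[2]=1
  step 5: row=1, L[1]='x', prepend. Next row=LF[1]=4
Reversed output: xYYx$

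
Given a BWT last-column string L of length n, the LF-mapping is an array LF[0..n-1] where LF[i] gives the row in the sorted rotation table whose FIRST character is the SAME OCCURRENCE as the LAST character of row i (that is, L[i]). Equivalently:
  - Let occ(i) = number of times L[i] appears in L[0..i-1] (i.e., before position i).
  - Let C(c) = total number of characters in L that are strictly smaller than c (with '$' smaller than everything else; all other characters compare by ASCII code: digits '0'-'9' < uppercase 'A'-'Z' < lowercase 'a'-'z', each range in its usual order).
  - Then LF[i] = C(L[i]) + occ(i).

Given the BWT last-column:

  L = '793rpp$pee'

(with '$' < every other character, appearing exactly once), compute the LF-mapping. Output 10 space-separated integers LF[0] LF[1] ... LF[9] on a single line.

Char counts: '$':1, '3':1, '7':1, '9':1, 'e':2, 'p':3, 'r':1
C (first-col start): C('$')=0, C('3')=1, C('7')=2, C('9')=3, C('e')=4, C('p')=6, C('r')=9
L[0]='7': occ=0, LF[0]=C('7')+0=2+0=2
L[1]='9': occ=0, LF[1]=C('9')+0=3+0=3
L[2]='3': occ=0, LF[2]=C('3')+0=1+0=1
L[3]='r': occ=0, LF[3]=C('r')+0=9+0=9
L[4]='p': occ=0, LF[4]=C('p')+0=6+0=6
L[5]='p': occ=1, LF[5]=C('p')+1=6+1=7
L[6]='$': occ=0, LF[6]=C('$')+0=0+0=0
L[7]='p': occ=2, LF[7]=C('p')+2=6+2=8
L[8]='e': occ=0, LF[8]=C('e')+0=4+0=4
L[9]='e': occ=1, LF[9]=C('e')+1=4+1=5

Answer: 2 3 1 9 6 7 0 8 4 5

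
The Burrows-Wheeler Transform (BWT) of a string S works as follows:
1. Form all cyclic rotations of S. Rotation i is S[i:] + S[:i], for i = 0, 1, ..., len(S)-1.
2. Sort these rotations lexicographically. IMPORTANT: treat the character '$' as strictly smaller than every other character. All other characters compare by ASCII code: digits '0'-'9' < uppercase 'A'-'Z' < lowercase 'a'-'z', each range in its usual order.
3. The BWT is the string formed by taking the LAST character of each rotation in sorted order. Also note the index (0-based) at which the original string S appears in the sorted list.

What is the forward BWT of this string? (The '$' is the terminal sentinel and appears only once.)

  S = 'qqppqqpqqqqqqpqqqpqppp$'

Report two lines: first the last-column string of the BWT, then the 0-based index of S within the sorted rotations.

Answer: pppqqqpqqpqqqq$qqppqqqp
14

Derivation:
All 23 rotations (rotation i = S[i:]+S[:i]):
  rot[0] = qqppqqpqqqqqqpqqqpqppp$
  rot[1] = qppqqpqqqqqqpqqqpqppp$q
  rot[2] = ppqqpqqqqqqpqqqpqppp$qq
  rot[3] = pqqpqqqqqqpqqqpqppp$qqp
  rot[4] = qqpqqqqqqpqqqpqppp$qqpp
  rot[5] = qpqqqqqqpqqqpqppp$qqppq
  rot[6] = pqqqqqqpqqqpqppp$qqppqq
  rot[7] = qqqqqqpqqqpqppp$qqppqqp
  rot[8] = qqqqqpqqqpqppp$qqppqqpq
  rot[9] = qqqqpqqqpqppp$qqppqqpqq
  rot[10] = qqqpqqqpqppp$qqppqqpqqq
  rot[11] = qqpqqqpqppp$qqppqqpqqqq
  rot[12] = qpqqqpqppp$qqppqqpqqqqq
  rot[13] = pqqqpqppp$qqppqqpqqqqqq
  rot[14] = qqqpqppp$qqppqqpqqqqqqp
  rot[15] = qqpqppp$qqppqqpqqqqqqpq
  rot[16] = qpqppp$qqppqqpqqqqqqpqq
  rot[17] = pqppp$qqppqqpqqqqqqpqqq
  rot[18] = qppp$qqppqqpqqqqqqpqqqp
  rot[19] = ppp$qqppqqpqqqqqqpqqqpq
  rot[20] = pp$qqppqqpqqqqqqpqqqpqp
  rot[21] = p$qqppqqpqqqqqqpqqqpqpp
  rot[22] = $qqppqqpqqqqqqpqqqpqppp
Sorted (with $ < everything):
  sorted[0] = $qqppqqpqqqqqqpqqqpqppp  (last char: 'p')
  sorted[1] = p$qqppqqpqqqqqqpqqqpqpp  (last char: 'p')
  sorted[2] = pp$qqppqqpqqqqqqpqqqpqp  (last char: 'p')
  sorted[3] = ppp$qqppqqpqqqqqqpqqqpq  (last char: 'q')
  sorted[4] = ppqqpqqqqqqpqqqpqppp$qq  (last char: 'q')
  sorted[5] = pqppp$qqppqqpqqqqqqpqqq  (last char: 'q')
  sorted[6] = pqqpqqqqqqpqqqpqppp$qqp  (last char: 'p')
  sorted[7] = pqqqpqppp$qqppqqpqqqqqq  (last char: 'q')
  sorted[8] = pqqqqqqpqqqpqppp$qqppqq  (last char: 'q')
  sorted[9] = qppp$qqppqqpqqqqqqpqqqp  (last char: 'p')
  sorted[10] = qppqqpqqqqqqpqqqpqppp$q  (last char: 'q')
  sorted[11] = qpqppp$qqppqqpqqqqqqpqq  (last char: 'q')
  sorted[12] = qpqqqpqppp$qqppqqpqqqqq  (last char: 'q')
  sorted[13] = qpqqqqqqpqqqpqppp$qqppq  (last char: 'q')
  sorted[14] = qqppqqpqqqqqqpqqqpqppp$  (last char: '$')
  sorted[15] = qqpqppp$qqppqqpqqqqqqpq  (last char: 'q')
  sorted[16] = qqpqqqpqppp$qqppqqpqqqq  (last char: 'q')
  sorted[17] = qqpqqqqqqpqqqpqppp$qqpp  (last char: 'p')
  sorted[18] = qqqpqppp$qqppqqpqqqqqqp  (last char: 'p')
  sorted[19] = qqqpqqqpqppp$qqppqqpqqq  (last char: 'q')
  sorted[20] = qqqqpqqqpqppp$qqppqqpqq  (last char: 'q')
  sorted[21] = qqqqqpqqqpqppp$qqppqqpq  (last char: 'q')
  sorted[22] = qqqqqqpqqqpqppp$qqppqqp  (last char: 'p')
Last column: pppqqqpqqpqqqq$qqppqqqp
Original string S is at sorted index 14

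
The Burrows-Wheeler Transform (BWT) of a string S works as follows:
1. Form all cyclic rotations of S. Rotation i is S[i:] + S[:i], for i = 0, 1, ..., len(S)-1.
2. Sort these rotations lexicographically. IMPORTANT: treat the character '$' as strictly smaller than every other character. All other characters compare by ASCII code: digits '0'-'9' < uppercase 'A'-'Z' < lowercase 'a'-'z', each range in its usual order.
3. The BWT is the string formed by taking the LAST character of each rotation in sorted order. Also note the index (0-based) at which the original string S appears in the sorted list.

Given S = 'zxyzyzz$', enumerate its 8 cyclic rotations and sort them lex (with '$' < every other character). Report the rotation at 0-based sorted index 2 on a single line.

All 8 rotations (rotation i = S[i:]+S[:i]):
  rot[0] = zxyzyzz$
  rot[1] = xyzyzz$z
  rot[2] = yzyzz$zx
  rot[3] = zyzz$zxy
  rot[4] = yzz$zxyz
  rot[5] = zz$zxyzy
  rot[6] = z$zxyzyz
  rot[7] = $zxyzyzz
Sorted (with $ < everything):
  sorted[0] = $zxyzyzz
  sorted[1] = xyzyzz$z
  sorted[2] = yzyzz$zx
  sorted[3] = yzz$zxyz
  sorted[4] = z$zxyzyz
  sorted[5] = zxyzyzz$
  sorted[6] = zyzz$zxy
  sorted[7] = zz$zxyzy
sorted[2] = yzyzz$zx

Answer: yzyzz$zx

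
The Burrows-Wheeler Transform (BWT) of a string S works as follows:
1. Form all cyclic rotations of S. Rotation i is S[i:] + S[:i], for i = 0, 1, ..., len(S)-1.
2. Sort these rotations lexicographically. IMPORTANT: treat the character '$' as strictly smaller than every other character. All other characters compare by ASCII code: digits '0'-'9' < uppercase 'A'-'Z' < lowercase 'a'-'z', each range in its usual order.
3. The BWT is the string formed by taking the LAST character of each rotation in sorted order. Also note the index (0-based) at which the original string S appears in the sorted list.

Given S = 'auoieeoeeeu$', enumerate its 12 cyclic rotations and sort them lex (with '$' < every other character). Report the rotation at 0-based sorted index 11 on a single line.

All 12 rotations (rotation i = S[i:]+S[:i]):
  rot[0] = auoieeoeeeu$
  rot[1] = uoieeoeeeu$a
  rot[2] = oieeoeeeu$au
  rot[3] = ieeoeeeu$auo
  rot[4] = eeoeeeu$auoi
  rot[5] = eoeeeu$auoie
  rot[6] = oeeeu$auoiee
  rot[7] = eeeu$auoieeo
  rot[8] = eeu$auoieeoe
  rot[9] = eu$auoieeoee
  rot[10] = u$auoieeoeee
  rot[11] = $auoieeoeeeu
Sorted (with $ < everything):
  sorted[0] = $auoieeoeeeu
  sorted[1] = auoieeoeeeu$
  sorted[2] = eeeu$auoieeo
  sorted[3] = eeoeeeu$auoi
  sorted[4] = eeu$auoieeoe
  sorted[5] = eoeeeu$auoie
  sorted[6] = eu$auoieeoee
  sorted[7] = ieeoeeeu$auo
  sorted[8] = oeeeu$auoiee
  sorted[9] = oieeoeeeu$au
  sorted[10] = u$auoieeoeee
  sorted[11] = uoieeoeeeu$a
sorted[11] = uoieeoeeeu$a

Answer: uoieeoeeeu$a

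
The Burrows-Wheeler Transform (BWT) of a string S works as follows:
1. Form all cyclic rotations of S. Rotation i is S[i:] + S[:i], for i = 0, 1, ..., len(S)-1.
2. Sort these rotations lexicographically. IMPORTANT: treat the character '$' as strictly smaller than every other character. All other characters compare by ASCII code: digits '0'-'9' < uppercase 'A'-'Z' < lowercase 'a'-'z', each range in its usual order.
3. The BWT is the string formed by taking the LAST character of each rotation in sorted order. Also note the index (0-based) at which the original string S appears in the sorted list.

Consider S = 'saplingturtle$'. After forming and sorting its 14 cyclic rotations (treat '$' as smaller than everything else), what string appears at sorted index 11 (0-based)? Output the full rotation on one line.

All 14 rotations (rotation i = S[i:]+S[:i]):
  rot[0] = saplingturtle$
  rot[1] = aplingturtle$s
  rot[2] = plingturtle$sa
  rot[3] = lingturtle$sap
  rot[4] = ingturtle$sapl
  rot[5] = ngturtle$sapli
  rot[6] = gturtle$saplin
  rot[7] = turtle$sapling
  rot[8] = urtle$saplingt
  rot[9] = rtle$saplingtu
  rot[10] = tle$saplingtur
  rot[11] = le$saplingturt
  rot[12] = e$saplingturtl
  rot[13] = $saplingturtle
Sorted (with $ < everything):
  sorted[0] = $saplingturtle
  sorted[1] = aplingturtle$s
  sorted[2] = e$saplingturtl
  sorted[3] = gturtle$saplin
  sorted[4] = ingturtle$sapl
  sorted[5] = le$saplingturt
  sorted[6] = lingturtle$sap
  sorted[7] = ngturtle$sapli
  sorted[8] = plingturtle$sa
  sorted[9] = rtle$saplingtu
  sorted[10] = saplingturtle$
  sorted[11] = tle$saplingtur
  sorted[12] = turtle$sapling
  sorted[13] = urtle$saplingt
sorted[11] = tle$saplingtur

Answer: tle$saplingtur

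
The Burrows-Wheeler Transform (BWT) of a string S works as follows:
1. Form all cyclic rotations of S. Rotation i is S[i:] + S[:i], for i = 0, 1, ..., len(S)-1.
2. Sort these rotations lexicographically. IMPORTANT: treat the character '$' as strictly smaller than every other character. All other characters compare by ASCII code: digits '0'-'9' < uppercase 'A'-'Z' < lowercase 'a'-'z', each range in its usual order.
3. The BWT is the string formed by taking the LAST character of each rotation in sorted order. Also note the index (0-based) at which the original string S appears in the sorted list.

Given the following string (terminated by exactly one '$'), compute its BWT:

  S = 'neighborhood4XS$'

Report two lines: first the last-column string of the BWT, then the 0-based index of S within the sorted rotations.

All 16 rotations (rotation i = S[i:]+S[:i]):
  rot[0] = neighborhood4XS$
  rot[1] = eighborhood4XS$n
  rot[2] = ighborhood4XS$ne
  rot[3] = ghborhood4XS$nei
  rot[4] = hborhood4XS$neig
  rot[5] = borhood4XS$neigh
  rot[6] = orhood4XS$neighb
  rot[7] = rhood4XS$neighbo
  rot[8] = hood4XS$neighbor
  rot[9] = ood4XS$neighborh
  rot[10] = od4XS$neighborho
  rot[11] = d4XS$neighborhoo
  rot[12] = 4XS$neighborhood
  rot[13] = XS$neighborhood4
  rot[14] = S$neighborhood4X
  rot[15] = $neighborhood4XS
Sorted (with $ < everything):
  sorted[0] = $neighborhood4XS  (last char: 'S')
  sorted[1] = 4XS$neighborhood  (last char: 'd')
  sorted[2] = S$neighborhood4X  (last char: 'X')
  sorted[3] = XS$neighborhood4  (last char: '4')
  sorted[4] = borhood4XS$neigh  (last char: 'h')
  sorted[5] = d4XS$neighborhoo  (last char: 'o')
  sorted[6] = eighborhood4XS$n  (last char: 'n')
  sorted[7] = ghborhood4XS$nei  (last char: 'i')
  sorted[8] = hborhood4XS$neig  (last char: 'g')
  sorted[9] = hood4XS$neighbor  (last char: 'r')
  sorted[10] = ighborhood4XS$ne  (last char: 'e')
  sorted[11] = neighborhood4XS$  (last char: '$')
  sorted[12] = od4XS$neighborho  (last char: 'o')
  sorted[13] = ood4XS$neighborh  (last char: 'h')
  sorted[14] = orhood4XS$neighb  (last char: 'b')
  sorted[15] = rhood4XS$neighbo  (last char: 'o')
Last column: SdX4honigre$ohbo
Original string S is at sorted index 11

Answer: SdX4honigre$ohbo
11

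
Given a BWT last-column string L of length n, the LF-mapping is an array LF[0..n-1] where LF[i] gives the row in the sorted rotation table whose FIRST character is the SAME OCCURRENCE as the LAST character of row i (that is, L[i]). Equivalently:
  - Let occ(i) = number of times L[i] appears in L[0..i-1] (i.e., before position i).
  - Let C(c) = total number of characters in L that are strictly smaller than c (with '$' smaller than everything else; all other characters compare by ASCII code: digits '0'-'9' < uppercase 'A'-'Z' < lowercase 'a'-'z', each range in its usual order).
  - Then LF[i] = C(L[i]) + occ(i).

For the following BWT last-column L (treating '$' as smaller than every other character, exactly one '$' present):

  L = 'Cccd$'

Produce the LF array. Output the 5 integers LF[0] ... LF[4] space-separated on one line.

Char counts: '$':1, 'C':1, 'c':2, 'd':1
C (first-col start): C('$')=0, C('C')=1, C('c')=2, C('d')=4
L[0]='C': occ=0, LF[0]=C('C')+0=1+0=1
L[1]='c': occ=0, LF[1]=C('c')+0=2+0=2
L[2]='c': occ=1, LF[2]=C('c')+1=2+1=3
L[3]='d': occ=0, LF[3]=C('d')+0=4+0=4
L[4]='$': occ=0, LF[4]=C('$')+0=0+0=0

Answer: 1 2 3 4 0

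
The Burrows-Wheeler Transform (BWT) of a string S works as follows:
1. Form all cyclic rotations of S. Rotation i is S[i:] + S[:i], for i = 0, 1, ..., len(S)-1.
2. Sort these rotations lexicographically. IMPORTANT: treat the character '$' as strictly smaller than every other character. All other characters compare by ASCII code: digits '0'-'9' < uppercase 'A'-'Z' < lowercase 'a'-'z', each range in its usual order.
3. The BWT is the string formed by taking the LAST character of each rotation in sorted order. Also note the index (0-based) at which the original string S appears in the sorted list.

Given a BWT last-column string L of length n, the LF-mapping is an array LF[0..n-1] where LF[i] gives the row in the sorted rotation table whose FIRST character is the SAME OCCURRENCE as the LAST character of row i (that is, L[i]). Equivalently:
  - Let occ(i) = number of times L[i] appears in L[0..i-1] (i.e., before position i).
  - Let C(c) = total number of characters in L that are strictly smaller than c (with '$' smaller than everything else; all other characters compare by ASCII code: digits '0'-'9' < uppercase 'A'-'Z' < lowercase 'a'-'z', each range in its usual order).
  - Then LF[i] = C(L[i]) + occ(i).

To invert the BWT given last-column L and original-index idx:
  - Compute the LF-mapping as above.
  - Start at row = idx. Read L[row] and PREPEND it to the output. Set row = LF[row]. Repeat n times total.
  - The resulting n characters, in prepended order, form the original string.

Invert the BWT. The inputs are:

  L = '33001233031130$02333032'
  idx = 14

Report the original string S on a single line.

Answer: 3000120303323333123103$

Derivation:
LF mapping: 13 14 1 2 7 10 15 16 3 17 8 9 18 4 0 5 11 19 20 21 6 22 12
Walk LF starting at row 14, prepending L[row]:
  step 1: row=14, L[14]='$', prepend. Next row=LF[14]=0
  step 2: row=0, L[0]='3', prepend. Next row=LF[0]=13
  step 3: row=13, L[13]='0', prepend. Next row=LF[13]=4
  step 4: row=4, L[4]='1', prepend. Next row=LF[4]=7
  step 5: row=7, L[7]='3', prepend. Next row=LF[7]=16
  step 6: row=16, L[16]='2', prepend. Next row=LF[16]=11
  step 7: row=11, L[11]='1', prepend. Next row=LF[11]=9
  step 8: row=9, L[9]='3', prepend. Next row=LF[9]=17
  step 9: row=17, L[17]='3', prepend. Next row=LF[17]=19
  step 10: row=19, L[19]='3', prepend. Next row=LF[19]=21
  step 11: row=21, L[21]='3', prepend. Next row=LF[21]=22
  step 12: row=22, L[22]='2', prepend. Next row=LF[22]=12
  step 13: row=12, L[12]='3', prepend. Next row=LF[12]=18
  step 14: row=18, L[18]='3', prepend. Next row=LF[18]=20
  step 15: row=20, L[20]='0', prepend. Next row=LF[20]=6
  step 16: row=6, L[6]='3', prepend. Next row=LF[6]=15
  step 17: row=15, L[15]='0', prepend. Next row=LF[15]=5
  step 18: row=5, L[5]='2', prepend. Next row=LF[5]=10
  step 19: row=10, L[10]='1', prepend. Next row=LF[10]=8
  step 20: row=8, L[8]='0', prepend. Next row=LF[8]=3
  step 21: row=3, L[3]='0', prepend. Next row=LF[3]=2
  step 22: row=2, L[2]='0', prepend. Next row=LF[2]=1
  step 23: row=1, L[1]='3', prepend. Next row=LF[1]=14
Reversed output: 3000120303323333123103$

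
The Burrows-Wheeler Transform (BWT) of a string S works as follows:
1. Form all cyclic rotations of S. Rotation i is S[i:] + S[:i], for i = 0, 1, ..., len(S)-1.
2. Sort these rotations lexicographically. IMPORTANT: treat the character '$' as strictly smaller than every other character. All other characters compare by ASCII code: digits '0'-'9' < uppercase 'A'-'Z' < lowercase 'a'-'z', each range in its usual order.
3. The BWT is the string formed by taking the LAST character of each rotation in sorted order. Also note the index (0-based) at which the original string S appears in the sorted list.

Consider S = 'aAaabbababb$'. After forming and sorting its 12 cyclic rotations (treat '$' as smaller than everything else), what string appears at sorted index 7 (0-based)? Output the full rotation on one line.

All 12 rotations (rotation i = S[i:]+S[:i]):
  rot[0] = aAaabbababb$
  rot[1] = Aaabbababb$a
  rot[2] = aabbababb$aA
  rot[3] = abbababb$aAa
  rot[4] = bbababb$aAaa
  rot[5] = bababb$aAaab
  rot[6] = ababb$aAaabb
  rot[7] = babb$aAaabba
  rot[8] = abb$aAaabbab
  rot[9] = bb$aAaabbaba
  rot[10] = b$aAaabbabab
  rot[11] = $aAaabbababb
Sorted (with $ < everything):
  sorted[0] = $aAaabbababb
  sorted[1] = Aaabbababb$a
  sorted[2] = aAaabbababb$
  sorted[3] = aabbababb$aA
  sorted[4] = ababb$aAaabb
  sorted[5] = abb$aAaabbab
  sorted[6] = abbababb$aAa
  sorted[7] = b$aAaabbabab
  sorted[8] = bababb$aAaab
  sorted[9] = babb$aAaabba
  sorted[10] = bb$aAaabbaba
  sorted[11] = bbababb$aAaa
sorted[7] = b$aAaabbabab

Answer: b$aAaabbabab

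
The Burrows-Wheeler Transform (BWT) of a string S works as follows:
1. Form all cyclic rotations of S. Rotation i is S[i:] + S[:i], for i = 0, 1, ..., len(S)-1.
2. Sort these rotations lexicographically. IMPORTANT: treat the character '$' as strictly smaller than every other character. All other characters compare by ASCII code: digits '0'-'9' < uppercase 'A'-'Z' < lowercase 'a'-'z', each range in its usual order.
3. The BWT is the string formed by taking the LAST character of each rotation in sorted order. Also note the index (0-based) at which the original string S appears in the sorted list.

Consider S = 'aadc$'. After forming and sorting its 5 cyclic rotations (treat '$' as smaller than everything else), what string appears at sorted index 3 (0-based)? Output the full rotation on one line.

Answer: c$aad

Derivation:
All 5 rotations (rotation i = S[i:]+S[:i]):
  rot[0] = aadc$
  rot[1] = adc$a
  rot[2] = dc$aa
  rot[3] = c$aad
  rot[4] = $aadc
Sorted (with $ < everything):
  sorted[0] = $aadc
  sorted[1] = aadc$
  sorted[2] = adc$a
  sorted[3] = c$aad
  sorted[4] = dc$aa
sorted[3] = c$aad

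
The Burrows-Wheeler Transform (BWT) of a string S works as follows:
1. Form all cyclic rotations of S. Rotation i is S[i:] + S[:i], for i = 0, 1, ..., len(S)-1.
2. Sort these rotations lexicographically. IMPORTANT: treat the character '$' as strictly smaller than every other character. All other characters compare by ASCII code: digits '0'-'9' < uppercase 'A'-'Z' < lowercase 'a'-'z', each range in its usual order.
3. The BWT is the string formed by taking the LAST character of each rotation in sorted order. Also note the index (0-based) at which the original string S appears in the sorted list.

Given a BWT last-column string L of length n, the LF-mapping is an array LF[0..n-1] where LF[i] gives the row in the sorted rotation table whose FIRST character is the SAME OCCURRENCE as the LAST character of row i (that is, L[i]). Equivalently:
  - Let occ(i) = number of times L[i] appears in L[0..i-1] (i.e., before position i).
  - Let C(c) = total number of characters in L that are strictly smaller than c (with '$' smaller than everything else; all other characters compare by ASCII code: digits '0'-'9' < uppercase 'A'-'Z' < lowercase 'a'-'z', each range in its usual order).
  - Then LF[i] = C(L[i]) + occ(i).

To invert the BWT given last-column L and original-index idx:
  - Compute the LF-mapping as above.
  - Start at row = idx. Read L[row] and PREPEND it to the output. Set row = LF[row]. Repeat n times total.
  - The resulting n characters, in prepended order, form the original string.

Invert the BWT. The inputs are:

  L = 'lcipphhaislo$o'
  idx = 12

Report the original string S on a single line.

LF mapping: 7 2 5 11 12 3 4 1 6 13 8 9 0 10
Walk LF starting at row 12, prepending L[row]:
  step 1: row=12, L[12]='$', prepend. Next row=LF[12]=0
  step 2: row=0, L[0]='l', prepend. Next row=LF[0]=7
  step 3: row=7, L[7]='a', prepend. Next row=LF[7]=1
  step 4: row=1, L[1]='c', prepend. Next row=LF[1]=2
  step 5: row=2, L[2]='i', prepend. Next row=LF[2]=5
  step 6: row=5, L[5]='h', prepend. Next row=LF[5]=3
  step 7: row=3, L[3]='p', prepend. Next row=LF[3]=11
  step 8: row=11, L[11]='o', prepend. Next row=LF[11]=9
  step 9: row=9, L[9]='s', prepend. Next row=LF[9]=13
  step 10: row=13, L[13]='o', prepend. Next row=LF[13]=10
  step 11: row=10, L[10]='l', prepend. Next row=LF[10]=8
  step 12: row=8, L[8]='i', prepend. Next row=LF[8]=6
  step 13: row=6, L[6]='h', prepend. Next row=LF[6]=4
  step 14: row=4, L[4]='p', prepend. Next row=LF[4]=12
Reversed output: philosophical$

Answer: philosophical$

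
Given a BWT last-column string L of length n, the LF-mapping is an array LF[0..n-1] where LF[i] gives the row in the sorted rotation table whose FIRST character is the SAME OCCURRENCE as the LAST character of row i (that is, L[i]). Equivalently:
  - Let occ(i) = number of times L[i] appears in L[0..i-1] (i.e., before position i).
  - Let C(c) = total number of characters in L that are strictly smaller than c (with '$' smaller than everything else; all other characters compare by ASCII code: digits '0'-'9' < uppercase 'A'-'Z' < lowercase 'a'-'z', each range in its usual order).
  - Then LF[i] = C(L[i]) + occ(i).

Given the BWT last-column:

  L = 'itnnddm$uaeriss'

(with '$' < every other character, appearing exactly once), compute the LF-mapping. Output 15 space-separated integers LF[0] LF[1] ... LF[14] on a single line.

Char counts: '$':1, 'a':1, 'd':2, 'e':1, 'i':2, 'm':1, 'n':2, 'r':1, 's':2, 't':1, 'u':1
C (first-col start): C('$')=0, C('a')=1, C('d')=2, C('e')=4, C('i')=5, C('m')=7, C('n')=8, C('r')=10, C('s')=11, C('t')=13, C('u')=14
L[0]='i': occ=0, LF[0]=C('i')+0=5+0=5
L[1]='t': occ=0, LF[1]=C('t')+0=13+0=13
L[2]='n': occ=0, LF[2]=C('n')+0=8+0=8
L[3]='n': occ=1, LF[3]=C('n')+1=8+1=9
L[4]='d': occ=0, LF[4]=C('d')+0=2+0=2
L[5]='d': occ=1, LF[5]=C('d')+1=2+1=3
L[6]='m': occ=0, LF[6]=C('m')+0=7+0=7
L[7]='$': occ=0, LF[7]=C('$')+0=0+0=0
L[8]='u': occ=0, LF[8]=C('u')+0=14+0=14
L[9]='a': occ=0, LF[9]=C('a')+0=1+0=1
L[10]='e': occ=0, LF[10]=C('e')+0=4+0=4
L[11]='r': occ=0, LF[11]=C('r')+0=10+0=10
L[12]='i': occ=1, LF[12]=C('i')+1=5+1=6
L[13]='s': occ=0, LF[13]=C('s')+0=11+0=11
L[14]='s': occ=1, LF[14]=C('s')+1=11+1=12

Answer: 5 13 8 9 2 3 7 0 14 1 4 10 6 11 12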